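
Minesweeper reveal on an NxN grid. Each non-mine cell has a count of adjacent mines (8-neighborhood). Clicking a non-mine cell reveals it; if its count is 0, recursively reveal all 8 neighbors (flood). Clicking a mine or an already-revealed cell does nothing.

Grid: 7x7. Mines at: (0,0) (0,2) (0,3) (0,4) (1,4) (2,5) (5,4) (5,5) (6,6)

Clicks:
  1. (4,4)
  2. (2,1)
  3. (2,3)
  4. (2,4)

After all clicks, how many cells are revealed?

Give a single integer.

Click 1 (4,4) count=2: revealed 1 new [(4,4)] -> total=1
Click 2 (2,1) count=0: revealed 26 new [(1,0) (1,1) (1,2) (1,3) (2,0) (2,1) (2,2) (2,3) (2,4) (3,0) (3,1) (3,2) (3,3) (3,4) (4,0) (4,1) (4,2) (4,3) (5,0) (5,1) (5,2) (5,3) (6,0) (6,1) (6,2) (6,3)] -> total=27
Click 3 (2,3) count=1: revealed 0 new [(none)] -> total=27
Click 4 (2,4) count=2: revealed 0 new [(none)] -> total=27

Answer: 27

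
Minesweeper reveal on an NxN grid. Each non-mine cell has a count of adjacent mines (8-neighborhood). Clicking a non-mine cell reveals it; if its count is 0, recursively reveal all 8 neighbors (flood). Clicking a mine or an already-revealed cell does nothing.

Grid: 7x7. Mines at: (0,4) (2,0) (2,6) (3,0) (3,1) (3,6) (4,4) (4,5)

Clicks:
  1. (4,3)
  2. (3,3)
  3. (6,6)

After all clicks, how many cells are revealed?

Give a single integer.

Click 1 (4,3) count=1: revealed 1 new [(4,3)] -> total=1
Click 2 (3,3) count=1: revealed 1 new [(3,3)] -> total=2
Click 3 (6,6) count=0: revealed 17 new [(4,0) (4,1) (4,2) (5,0) (5,1) (5,2) (5,3) (5,4) (5,5) (5,6) (6,0) (6,1) (6,2) (6,3) (6,4) (6,5) (6,6)] -> total=19

Answer: 19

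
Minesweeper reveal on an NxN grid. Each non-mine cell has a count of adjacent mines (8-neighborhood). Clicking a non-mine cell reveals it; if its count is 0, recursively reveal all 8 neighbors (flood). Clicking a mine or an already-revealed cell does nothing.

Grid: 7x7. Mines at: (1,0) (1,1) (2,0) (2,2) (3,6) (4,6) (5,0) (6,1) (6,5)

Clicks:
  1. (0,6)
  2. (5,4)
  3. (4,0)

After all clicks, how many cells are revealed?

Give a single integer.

Answer: 33

Derivation:
Click 1 (0,6) count=0: revealed 32 new [(0,2) (0,3) (0,4) (0,5) (0,6) (1,2) (1,3) (1,4) (1,5) (1,6) (2,3) (2,4) (2,5) (2,6) (3,1) (3,2) (3,3) (3,4) (3,5) (4,1) (4,2) (4,3) (4,4) (4,5) (5,1) (5,2) (5,3) (5,4) (5,5) (6,2) (6,3) (6,4)] -> total=32
Click 2 (5,4) count=1: revealed 0 new [(none)] -> total=32
Click 3 (4,0) count=1: revealed 1 new [(4,0)] -> total=33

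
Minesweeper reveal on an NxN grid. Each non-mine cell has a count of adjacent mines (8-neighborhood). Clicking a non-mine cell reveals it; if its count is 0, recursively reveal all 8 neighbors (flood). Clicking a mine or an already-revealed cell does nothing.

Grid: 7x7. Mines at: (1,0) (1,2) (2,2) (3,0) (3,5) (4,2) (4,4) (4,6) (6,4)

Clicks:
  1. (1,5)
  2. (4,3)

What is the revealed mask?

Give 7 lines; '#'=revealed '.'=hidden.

Click 1 (1,5) count=0: revealed 12 new [(0,3) (0,4) (0,5) (0,6) (1,3) (1,4) (1,5) (1,6) (2,3) (2,4) (2,5) (2,6)] -> total=12
Click 2 (4,3) count=2: revealed 1 new [(4,3)] -> total=13

Answer: ...####
...####
...####
.......
...#...
.......
.......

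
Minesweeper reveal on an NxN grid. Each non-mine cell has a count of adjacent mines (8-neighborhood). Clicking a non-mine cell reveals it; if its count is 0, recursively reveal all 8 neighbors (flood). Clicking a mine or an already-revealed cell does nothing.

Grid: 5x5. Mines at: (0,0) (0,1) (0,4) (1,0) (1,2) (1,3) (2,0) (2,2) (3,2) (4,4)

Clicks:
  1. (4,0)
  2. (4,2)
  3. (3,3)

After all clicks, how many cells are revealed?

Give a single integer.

Click 1 (4,0) count=0: revealed 4 new [(3,0) (3,1) (4,0) (4,1)] -> total=4
Click 2 (4,2) count=1: revealed 1 new [(4,2)] -> total=5
Click 3 (3,3) count=3: revealed 1 new [(3,3)] -> total=6

Answer: 6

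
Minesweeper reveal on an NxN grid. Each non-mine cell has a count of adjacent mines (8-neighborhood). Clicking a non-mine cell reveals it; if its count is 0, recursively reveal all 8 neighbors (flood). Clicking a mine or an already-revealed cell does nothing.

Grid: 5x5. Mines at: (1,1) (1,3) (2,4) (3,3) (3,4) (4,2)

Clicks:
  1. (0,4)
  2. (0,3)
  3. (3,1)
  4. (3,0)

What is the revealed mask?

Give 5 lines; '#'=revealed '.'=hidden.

Click 1 (0,4) count=1: revealed 1 new [(0,4)] -> total=1
Click 2 (0,3) count=1: revealed 1 new [(0,3)] -> total=2
Click 3 (3,1) count=1: revealed 1 new [(3,1)] -> total=3
Click 4 (3,0) count=0: revealed 5 new [(2,0) (2,1) (3,0) (4,0) (4,1)] -> total=8

Answer: ...##
.....
##...
##...
##...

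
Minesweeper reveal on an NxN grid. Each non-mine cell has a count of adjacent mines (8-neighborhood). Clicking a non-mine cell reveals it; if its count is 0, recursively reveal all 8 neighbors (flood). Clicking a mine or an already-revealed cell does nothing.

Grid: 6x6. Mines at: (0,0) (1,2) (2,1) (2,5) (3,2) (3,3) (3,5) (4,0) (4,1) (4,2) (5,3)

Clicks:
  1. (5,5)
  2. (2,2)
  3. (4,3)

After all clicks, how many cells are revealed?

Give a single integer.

Click 1 (5,5) count=0: revealed 4 new [(4,4) (4,5) (5,4) (5,5)] -> total=4
Click 2 (2,2) count=4: revealed 1 new [(2,2)] -> total=5
Click 3 (4,3) count=4: revealed 1 new [(4,3)] -> total=6

Answer: 6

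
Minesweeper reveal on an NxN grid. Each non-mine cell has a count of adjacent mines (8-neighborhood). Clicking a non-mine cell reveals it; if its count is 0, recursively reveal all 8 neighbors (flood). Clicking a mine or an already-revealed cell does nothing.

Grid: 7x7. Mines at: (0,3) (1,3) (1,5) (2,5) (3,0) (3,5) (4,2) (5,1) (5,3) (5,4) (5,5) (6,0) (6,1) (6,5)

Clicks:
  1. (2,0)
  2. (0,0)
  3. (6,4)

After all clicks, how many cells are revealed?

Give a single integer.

Click 1 (2,0) count=1: revealed 1 new [(2,0)] -> total=1
Click 2 (0,0) count=0: revealed 8 new [(0,0) (0,1) (0,2) (1,0) (1,1) (1,2) (2,1) (2,2)] -> total=9
Click 3 (6,4) count=4: revealed 1 new [(6,4)] -> total=10

Answer: 10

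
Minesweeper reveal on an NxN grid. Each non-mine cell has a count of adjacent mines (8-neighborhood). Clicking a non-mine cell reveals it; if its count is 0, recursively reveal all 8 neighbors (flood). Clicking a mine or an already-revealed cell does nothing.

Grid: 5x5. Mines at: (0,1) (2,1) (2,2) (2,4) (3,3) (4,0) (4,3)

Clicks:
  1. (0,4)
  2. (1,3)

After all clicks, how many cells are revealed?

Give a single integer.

Click 1 (0,4) count=0: revealed 6 new [(0,2) (0,3) (0,4) (1,2) (1,3) (1,4)] -> total=6
Click 2 (1,3) count=2: revealed 0 new [(none)] -> total=6

Answer: 6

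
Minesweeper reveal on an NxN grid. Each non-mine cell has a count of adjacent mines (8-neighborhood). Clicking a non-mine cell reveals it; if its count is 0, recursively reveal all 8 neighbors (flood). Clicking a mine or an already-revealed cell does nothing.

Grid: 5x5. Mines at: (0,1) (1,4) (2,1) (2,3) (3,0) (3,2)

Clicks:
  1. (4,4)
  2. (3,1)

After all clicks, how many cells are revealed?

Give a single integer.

Click 1 (4,4) count=0: revealed 4 new [(3,3) (3,4) (4,3) (4,4)] -> total=4
Click 2 (3,1) count=3: revealed 1 new [(3,1)] -> total=5

Answer: 5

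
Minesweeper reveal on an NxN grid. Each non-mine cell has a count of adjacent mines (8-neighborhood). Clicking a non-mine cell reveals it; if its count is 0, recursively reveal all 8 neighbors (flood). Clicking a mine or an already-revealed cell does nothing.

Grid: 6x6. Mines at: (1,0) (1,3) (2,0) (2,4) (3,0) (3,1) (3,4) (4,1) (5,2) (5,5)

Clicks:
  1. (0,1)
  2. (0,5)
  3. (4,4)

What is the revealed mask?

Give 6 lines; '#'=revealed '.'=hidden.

Click 1 (0,1) count=1: revealed 1 new [(0,1)] -> total=1
Click 2 (0,5) count=0: revealed 4 new [(0,4) (0,5) (1,4) (1,5)] -> total=5
Click 3 (4,4) count=2: revealed 1 new [(4,4)] -> total=6

Answer: .#..##
....##
......
......
....#.
......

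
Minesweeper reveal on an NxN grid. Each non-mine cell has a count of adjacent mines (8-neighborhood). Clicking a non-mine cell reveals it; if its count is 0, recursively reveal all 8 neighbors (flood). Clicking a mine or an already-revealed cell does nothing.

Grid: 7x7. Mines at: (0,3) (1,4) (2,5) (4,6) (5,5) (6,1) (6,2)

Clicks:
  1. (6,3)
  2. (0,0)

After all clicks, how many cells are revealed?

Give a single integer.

Answer: 28

Derivation:
Click 1 (6,3) count=1: revealed 1 new [(6,3)] -> total=1
Click 2 (0,0) count=0: revealed 27 new [(0,0) (0,1) (0,2) (1,0) (1,1) (1,2) (1,3) (2,0) (2,1) (2,2) (2,3) (2,4) (3,0) (3,1) (3,2) (3,3) (3,4) (4,0) (4,1) (4,2) (4,3) (4,4) (5,0) (5,1) (5,2) (5,3) (5,4)] -> total=28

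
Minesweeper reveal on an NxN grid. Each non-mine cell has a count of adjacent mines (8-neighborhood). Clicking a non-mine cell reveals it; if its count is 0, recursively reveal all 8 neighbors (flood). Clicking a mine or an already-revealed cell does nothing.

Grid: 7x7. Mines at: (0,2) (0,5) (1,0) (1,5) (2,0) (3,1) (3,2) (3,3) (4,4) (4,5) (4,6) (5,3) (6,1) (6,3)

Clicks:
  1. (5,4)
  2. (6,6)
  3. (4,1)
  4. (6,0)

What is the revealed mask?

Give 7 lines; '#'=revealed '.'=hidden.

Answer: .......
.......
.......
.......
.#.....
....###
#...###

Derivation:
Click 1 (5,4) count=4: revealed 1 new [(5,4)] -> total=1
Click 2 (6,6) count=0: revealed 5 new [(5,5) (5,6) (6,4) (6,5) (6,6)] -> total=6
Click 3 (4,1) count=2: revealed 1 new [(4,1)] -> total=7
Click 4 (6,0) count=1: revealed 1 new [(6,0)] -> total=8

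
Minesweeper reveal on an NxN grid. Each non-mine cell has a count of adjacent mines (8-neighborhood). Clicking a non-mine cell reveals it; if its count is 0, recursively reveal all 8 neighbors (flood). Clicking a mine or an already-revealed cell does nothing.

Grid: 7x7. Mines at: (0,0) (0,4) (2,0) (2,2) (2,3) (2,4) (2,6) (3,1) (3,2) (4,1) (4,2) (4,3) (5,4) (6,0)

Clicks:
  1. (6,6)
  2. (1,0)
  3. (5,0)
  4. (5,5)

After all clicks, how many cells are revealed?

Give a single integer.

Click 1 (6,6) count=0: revealed 8 new [(3,5) (3,6) (4,5) (4,6) (5,5) (5,6) (6,5) (6,6)] -> total=8
Click 2 (1,0) count=2: revealed 1 new [(1,0)] -> total=9
Click 3 (5,0) count=2: revealed 1 new [(5,0)] -> total=10
Click 4 (5,5) count=1: revealed 0 new [(none)] -> total=10

Answer: 10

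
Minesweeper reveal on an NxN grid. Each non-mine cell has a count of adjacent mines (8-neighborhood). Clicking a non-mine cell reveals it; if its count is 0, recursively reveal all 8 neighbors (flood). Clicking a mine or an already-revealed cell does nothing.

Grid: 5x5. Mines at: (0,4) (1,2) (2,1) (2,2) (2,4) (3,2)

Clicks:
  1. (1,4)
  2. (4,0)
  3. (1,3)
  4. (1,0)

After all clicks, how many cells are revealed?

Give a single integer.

Click 1 (1,4) count=2: revealed 1 new [(1,4)] -> total=1
Click 2 (4,0) count=0: revealed 4 new [(3,0) (3,1) (4,0) (4,1)] -> total=5
Click 3 (1,3) count=4: revealed 1 new [(1,3)] -> total=6
Click 4 (1,0) count=1: revealed 1 new [(1,0)] -> total=7

Answer: 7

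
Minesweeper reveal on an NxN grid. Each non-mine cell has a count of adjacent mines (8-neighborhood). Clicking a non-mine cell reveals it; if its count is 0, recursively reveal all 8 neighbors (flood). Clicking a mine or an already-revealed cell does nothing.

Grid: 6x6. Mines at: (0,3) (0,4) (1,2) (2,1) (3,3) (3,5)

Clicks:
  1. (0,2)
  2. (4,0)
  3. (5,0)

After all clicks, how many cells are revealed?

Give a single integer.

Answer: 16

Derivation:
Click 1 (0,2) count=2: revealed 1 new [(0,2)] -> total=1
Click 2 (4,0) count=0: revealed 15 new [(3,0) (3,1) (3,2) (4,0) (4,1) (4,2) (4,3) (4,4) (4,5) (5,0) (5,1) (5,2) (5,3) (5,4) (5,5)] -> total=16
Click 3 (5,0) count=0: revealed 0 new [(none)] -> total=16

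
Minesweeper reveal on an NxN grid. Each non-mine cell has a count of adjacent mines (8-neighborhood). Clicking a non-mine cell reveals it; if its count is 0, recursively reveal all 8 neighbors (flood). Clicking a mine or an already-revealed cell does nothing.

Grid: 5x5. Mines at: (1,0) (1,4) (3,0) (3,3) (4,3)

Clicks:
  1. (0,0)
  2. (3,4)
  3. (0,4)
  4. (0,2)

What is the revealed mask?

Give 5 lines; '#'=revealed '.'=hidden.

Answer: #####
.###.
.###.
....#
.....

Derivation:
Click 1 (0,0) count=1: revealed 1 new [(0,0)] -> total=1
Click 2 (3,4) count=2: revealed 1 new [(3,4)] -> total=2
Click 3 (0,4) count=1: revealed 1 new [(0,4)] -> total=3
Click 4 (0,2) count=0: revealed 9 new [(0,1) (0,2) (0,3) (1,1) (1,2) (1,3) (2,1) (2,2) (2,3)] -> total=12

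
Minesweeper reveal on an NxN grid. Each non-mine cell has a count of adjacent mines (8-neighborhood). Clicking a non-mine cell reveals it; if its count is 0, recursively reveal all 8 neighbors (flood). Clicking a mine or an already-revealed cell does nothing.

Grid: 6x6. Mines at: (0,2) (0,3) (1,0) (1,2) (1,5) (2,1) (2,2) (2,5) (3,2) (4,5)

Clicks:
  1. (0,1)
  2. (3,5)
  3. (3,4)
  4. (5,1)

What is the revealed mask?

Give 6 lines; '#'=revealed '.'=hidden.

Click 1 (0,1) count=3: revealed 1 new [(0,1)] -> total=1
Click 2 (3,5) count=2: revealed 1 new [(3,5)] -> total=2
Click 3 (3,4) count=2: revealed 1 new [(3,4)] -> total=3
Click 4 (5,1) count=0: revealed 12 new [(3,0) (3,1) (4,0) (4,1) (4,2) (4,3) (4,4) (5,0) (5,1) (5,2) (5,3) (5,4)] -> total=15

Answer: .#....
......
......
##..##
#####.
#####.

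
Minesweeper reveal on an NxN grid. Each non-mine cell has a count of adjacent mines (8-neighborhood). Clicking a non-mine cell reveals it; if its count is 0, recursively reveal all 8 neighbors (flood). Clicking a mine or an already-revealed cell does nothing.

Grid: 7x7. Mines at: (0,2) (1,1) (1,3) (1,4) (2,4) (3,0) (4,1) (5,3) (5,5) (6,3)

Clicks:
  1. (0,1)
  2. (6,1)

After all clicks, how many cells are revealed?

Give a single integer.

Click 1 (0,1) count=2: revealed 1 new [(0,1)] -> total=1
Click 2 (6,1) count=0: revealed 6 new [(5,0) (5,1) (5,2) (6,0) (6,1) (6,2)] -> total=7

Answer: 7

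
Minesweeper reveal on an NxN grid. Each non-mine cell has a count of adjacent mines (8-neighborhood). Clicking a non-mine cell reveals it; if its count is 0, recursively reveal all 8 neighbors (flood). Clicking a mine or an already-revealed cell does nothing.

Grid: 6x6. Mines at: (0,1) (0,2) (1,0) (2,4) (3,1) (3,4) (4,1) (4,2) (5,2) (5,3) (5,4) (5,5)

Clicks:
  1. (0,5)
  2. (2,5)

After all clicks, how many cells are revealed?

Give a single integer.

Click 1 (0,5) count=0: revealed 6 new [(0,3) (0,4) (0,5) (1,3) (1,4) (1,5)] -> total=6
Click 2 (2,5) count=2: revealed 1 new [(2,5)] -> total=7

Answer: 7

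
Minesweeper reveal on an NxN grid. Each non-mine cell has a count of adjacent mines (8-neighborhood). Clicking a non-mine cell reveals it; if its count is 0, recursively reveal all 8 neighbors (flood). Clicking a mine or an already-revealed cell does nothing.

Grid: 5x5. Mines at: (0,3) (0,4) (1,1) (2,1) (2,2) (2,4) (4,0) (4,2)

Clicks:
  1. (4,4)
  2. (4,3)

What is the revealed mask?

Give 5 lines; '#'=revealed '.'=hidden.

Click 1 (4,4) count=0: revealed 4 new [(3,3) (3,4) (4,3) (4,4)] -> total=4
Click 2 (4,3) count=1: revealed 0 new [(none)] -> total=4

Answer: .....
.....
.....
...##
...##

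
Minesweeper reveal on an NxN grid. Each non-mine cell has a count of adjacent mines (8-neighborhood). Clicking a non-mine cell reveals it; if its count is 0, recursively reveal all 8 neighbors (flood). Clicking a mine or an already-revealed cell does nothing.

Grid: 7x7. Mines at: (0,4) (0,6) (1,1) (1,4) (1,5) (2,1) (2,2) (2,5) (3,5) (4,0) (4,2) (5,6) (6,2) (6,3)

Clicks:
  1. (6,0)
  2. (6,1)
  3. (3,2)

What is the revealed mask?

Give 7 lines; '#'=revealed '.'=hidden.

Click 1 (6,0) count=0: revealed 4 new [(5,0) (5,1) (6,0) (6,1)] -> total=4
Click 2 (6,1) count=1: revealed 0 new [(none)] -> total=4
Click 3 (3,2) count=3: revealed 1 new [(3,2)] -> total=5

Answer: .......
.......
.......
..#....
.......
##.....
##.....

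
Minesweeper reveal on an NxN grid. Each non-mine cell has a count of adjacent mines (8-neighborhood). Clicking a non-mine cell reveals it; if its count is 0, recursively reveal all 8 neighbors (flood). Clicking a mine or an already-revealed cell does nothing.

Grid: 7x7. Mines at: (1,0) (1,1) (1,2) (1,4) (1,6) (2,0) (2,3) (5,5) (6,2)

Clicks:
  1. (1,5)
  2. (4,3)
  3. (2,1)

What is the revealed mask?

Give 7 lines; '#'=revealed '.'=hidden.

Answer: .......
.....#.
.#.....
#####..
#####..
#####..
##.....

Derivation:
Click 1 (1,5) count=2: revealed 1 new [(1,5)] -> total=1
Click 2 (4,3) count=0: revealed 17 new [(3,0) (3,1) (3,2) (3,3) (3,4) (4,0) (4,1) (4,2) (4,3) (4,4) (5,0) (5,1) (5,2) (5,3) (5,4) (6,0) (6,1)] -> total=18
Click 3 (2,1) count=4: revealed 1 new [(2,1)] -> total=19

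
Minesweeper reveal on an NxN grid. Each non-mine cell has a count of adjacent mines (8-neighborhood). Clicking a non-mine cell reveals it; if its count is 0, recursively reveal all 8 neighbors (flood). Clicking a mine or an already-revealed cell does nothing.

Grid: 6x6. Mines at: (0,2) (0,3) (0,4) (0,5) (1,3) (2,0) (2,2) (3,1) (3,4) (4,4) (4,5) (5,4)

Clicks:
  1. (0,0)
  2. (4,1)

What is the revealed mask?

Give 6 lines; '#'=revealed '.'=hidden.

Click 1 (0,0) count=0: revealed 4 new [(0,0) (0,1) (1,0) (1,1)] -> total=4
Click 2 (4,1) count=1: revealed 1 new [(4,1)] -> total=5

Answer: ##....
##....
......
......
.#....
......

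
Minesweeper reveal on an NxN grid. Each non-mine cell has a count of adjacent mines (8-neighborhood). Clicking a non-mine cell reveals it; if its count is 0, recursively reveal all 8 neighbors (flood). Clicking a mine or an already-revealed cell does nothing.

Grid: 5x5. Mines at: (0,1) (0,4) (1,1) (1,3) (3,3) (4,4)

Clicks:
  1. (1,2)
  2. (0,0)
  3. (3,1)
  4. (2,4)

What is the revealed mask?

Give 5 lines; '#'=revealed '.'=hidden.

Answer: #....
..#..
###.#
###..
###..

Derivation:
Click 1 (1,2) count=3: revealed 1 new [(1,2)] -> total=1
Click 2 (0,0) count=2: revealed 1 new [(0,0)] -> total=2
Click 3 (3,1) count=0: revealed 9 new [(2,0) (2,1) (2,2) (3,0) (3,1) (3,2) (4,0) (4,1) (4,2)] -> total=11
Click 4 (2,4) count=2: revealed 1 new [(2,4)] -> total=12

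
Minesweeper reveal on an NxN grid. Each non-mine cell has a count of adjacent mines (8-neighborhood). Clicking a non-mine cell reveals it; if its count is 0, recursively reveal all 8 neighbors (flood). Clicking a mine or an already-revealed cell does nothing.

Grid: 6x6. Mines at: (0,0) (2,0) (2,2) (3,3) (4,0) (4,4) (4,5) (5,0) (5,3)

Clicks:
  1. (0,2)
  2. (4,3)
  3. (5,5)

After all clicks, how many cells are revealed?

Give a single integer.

Click 1 (0,2) count=0: revealed 15 new [(0,1) (0,2) (0,3) (0,4) (0,5) (1,1) (1,2) (1,3) (1,4) (1,5) (2,3) (2,4) (2,5) (3,4) (3,5)] -> total=15
Click 2 (4,3) count=3: revealed 1 new [(4,3)] -> total=16
Click 3 (5,5) count=2: revealed 1 new [(5,5)] -> total=17

Answer: 17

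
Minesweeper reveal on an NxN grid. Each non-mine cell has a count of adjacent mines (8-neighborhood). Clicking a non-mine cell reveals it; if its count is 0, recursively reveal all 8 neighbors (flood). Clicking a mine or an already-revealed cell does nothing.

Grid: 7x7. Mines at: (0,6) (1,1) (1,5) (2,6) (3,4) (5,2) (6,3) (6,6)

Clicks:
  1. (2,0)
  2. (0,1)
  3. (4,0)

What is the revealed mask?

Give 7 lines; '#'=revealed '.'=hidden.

Click 1 (2,0) count=1: revealed 1 new [(2,0)] -> total=1
Click 2 (0,1) count=1: revealed 1 new [(0,1)] -> total=2
Click 3 (4,0) count=0: revealed 15 new [(2,1) (2,2) (2,3) (3,0) (3,1) (3,2) (3,3) (4,0) (4,1) (4,2) (4,3) (5,0) (5,1) (6,0) (6,1)] -> total=17

Answer: .#.....
.......
####...
####...
####...
##.....
##.....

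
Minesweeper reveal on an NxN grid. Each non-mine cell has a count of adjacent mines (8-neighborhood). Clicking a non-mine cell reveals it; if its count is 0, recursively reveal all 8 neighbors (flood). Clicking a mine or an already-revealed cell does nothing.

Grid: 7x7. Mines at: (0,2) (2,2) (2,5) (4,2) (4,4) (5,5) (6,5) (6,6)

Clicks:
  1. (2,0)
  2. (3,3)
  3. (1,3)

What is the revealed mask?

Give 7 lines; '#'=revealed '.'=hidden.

Answer: ##.....
##.#...
##.....
##.#...
##.....
#####..
#####..

Derivation:
Click 1 (2,0) count=0: revealed 20 new [(0,0) (0,1) (1,0) (1,1) (2,0) (2,1) (3,0) (3,1) (4,0) (4,1) (5,0) (5,1) (5,2) (5,3) (5,4) (6,0) (6,1) (6,2) (6,3) (6,4)] -> total=20
Click 2 (3,3) count=3: revealed 1 new [(3,3)] -> total=21
Click 3 (1,3) count=2: revealed 1 new [(1,3)] -> total=22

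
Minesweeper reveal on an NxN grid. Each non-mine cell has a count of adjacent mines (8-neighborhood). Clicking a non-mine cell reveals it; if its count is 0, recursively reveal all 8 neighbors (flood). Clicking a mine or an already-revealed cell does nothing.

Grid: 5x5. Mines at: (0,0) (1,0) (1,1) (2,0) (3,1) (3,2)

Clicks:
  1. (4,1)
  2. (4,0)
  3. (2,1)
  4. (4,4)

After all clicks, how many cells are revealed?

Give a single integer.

Click 1 (4,1) count=2: revealed 1 new [(4,1)] -> total=1
Click 2 (4,0) count=1: revealed 1 new [(4,0)] -> total=2
Click 3 (2,1) count=5: revealed 1 new [(2,1)] -> total=3
Click 4 (4,4) count=0: revealed 13 new [(0,2) (0,3) (0,4) (1,2) (1,3) (1,4) (2,2) (2,3) (2,4) (3,3) (3,4) (4,3) (4,4)] -> total=16

Answer: 16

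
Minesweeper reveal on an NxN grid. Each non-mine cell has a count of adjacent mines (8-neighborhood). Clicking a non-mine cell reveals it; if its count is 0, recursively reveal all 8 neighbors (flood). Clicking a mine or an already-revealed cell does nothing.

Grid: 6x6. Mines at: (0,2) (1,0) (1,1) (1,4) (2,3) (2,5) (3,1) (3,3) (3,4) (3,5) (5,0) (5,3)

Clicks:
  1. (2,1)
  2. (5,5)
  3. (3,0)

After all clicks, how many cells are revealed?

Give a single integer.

Answer: 6

Derivation:
Click 1 (2,1) count=3: revealed 1 new [(2,1)] -> total=1
Click 2 (5,5) count=0: revealed 4 new [(4,4) (4,5) (5,4) (5,5)] -> total=5
Click 3 (3,0) count=1: revealed 1 new [(3,0)] -> total=6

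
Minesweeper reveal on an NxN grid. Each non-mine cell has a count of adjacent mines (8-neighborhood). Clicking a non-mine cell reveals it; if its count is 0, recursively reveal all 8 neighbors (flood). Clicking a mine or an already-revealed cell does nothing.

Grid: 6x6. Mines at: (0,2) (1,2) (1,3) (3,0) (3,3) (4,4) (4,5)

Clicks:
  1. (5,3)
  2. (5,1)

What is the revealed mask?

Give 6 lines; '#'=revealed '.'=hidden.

Answer: ......
......
......
......
####..
####..

Derivation:
Click 1 (5,3) count=1: revealed 1 new [(5,3)] -> total=1
Click 2 (5,1) count=0: revealed 7 new [(4,0) (4,1) (4,2) (4,3) (5,0) (5,1) (5,2)] -> total=8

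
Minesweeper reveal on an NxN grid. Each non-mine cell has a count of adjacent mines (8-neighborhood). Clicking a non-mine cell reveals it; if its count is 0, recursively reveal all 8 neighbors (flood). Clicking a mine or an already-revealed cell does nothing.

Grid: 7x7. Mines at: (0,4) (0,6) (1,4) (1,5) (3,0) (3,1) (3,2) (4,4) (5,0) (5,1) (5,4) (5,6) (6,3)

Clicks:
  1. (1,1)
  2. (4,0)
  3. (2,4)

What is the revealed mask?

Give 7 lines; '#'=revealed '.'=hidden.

Click 1 (1,1) count=0: revealed 12 new [(0,0) (0,1) (0,2) (0,3) (1,0) (1,1) (1,2) (1,3) (2,0) (2,1) (2,2) (2,3)] -> total=12
Click 2 (4,0) count=4: revealed 1 new [(4,0)] -> total=13
Click 3 (2,4) count=2: revealed 1 new [(2,4)] -> total=14

Answer: ####...
####...
#####..
.......
#......
.......
.......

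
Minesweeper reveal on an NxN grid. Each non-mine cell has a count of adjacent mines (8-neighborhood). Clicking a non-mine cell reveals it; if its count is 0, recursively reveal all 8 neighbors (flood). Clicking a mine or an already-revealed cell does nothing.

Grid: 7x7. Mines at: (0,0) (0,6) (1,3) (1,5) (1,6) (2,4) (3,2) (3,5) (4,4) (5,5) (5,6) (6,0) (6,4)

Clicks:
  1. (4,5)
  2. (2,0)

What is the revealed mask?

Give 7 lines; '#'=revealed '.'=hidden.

Click 1 (4,5) count=4: revealed 1 new [(4,5)] -> total=1
Click 2 (2,0) count=0: revealed 10 new [(1,0) (1,1) (2,0) (2,1) (3,0) (3,1) (4,0) (4,1) (5,0) (5,1)] -> total=11

Answer: .......
##.....
##.....
##.....
##...#.
##.....
.......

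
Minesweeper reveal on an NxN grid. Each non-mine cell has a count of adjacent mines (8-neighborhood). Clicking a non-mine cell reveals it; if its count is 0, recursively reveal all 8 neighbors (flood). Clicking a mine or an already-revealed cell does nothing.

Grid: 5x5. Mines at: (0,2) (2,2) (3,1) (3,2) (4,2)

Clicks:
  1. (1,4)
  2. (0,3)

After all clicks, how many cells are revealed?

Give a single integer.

Answer: 10

Derivation:
Click 1 (1,4) count=0: revealed 10 new [(0,3) (0,4) (1,3) (1,4) (2,3) (2,4) (3,3) (3,4) (4,3) (4,4)] -> total=10
Click 2 (0,3) count=1: revealed 0 new [(none)] -> total=10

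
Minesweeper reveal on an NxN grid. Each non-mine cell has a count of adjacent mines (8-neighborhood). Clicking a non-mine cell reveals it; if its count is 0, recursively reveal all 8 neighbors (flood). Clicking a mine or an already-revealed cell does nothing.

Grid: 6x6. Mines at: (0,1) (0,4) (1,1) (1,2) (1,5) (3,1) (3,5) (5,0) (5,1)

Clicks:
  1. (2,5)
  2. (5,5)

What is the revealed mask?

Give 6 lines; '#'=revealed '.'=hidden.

Answer: ......
......
..####
..###.
..####
..####

Derivation:
Click 1 (2,5) count=2: revealed 1 new [(2,5)] -> total=1
Click 2 (5,5) count=0: revealed 14 new [(2,2) (2,3) (2,4) (3,2) (3,3) (3,4) (4,2) (4,3) (4,4) (4,5) (5,2) (5,3) (5,4) (5,5)] -> total=15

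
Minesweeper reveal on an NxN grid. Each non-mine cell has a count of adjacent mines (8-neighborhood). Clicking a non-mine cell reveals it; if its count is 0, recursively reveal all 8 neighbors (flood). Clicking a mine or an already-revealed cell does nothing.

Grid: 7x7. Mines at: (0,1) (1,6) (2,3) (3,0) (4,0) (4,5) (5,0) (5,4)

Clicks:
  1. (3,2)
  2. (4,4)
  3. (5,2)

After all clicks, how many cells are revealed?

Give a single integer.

Click 1 (3,2) count=1: revealed 1 new [(3,2)] -> total=1
Click 2 (4,4) count=2: revealed 1 new [(4,4)] -> total=2
Click 3 (5,2) count=0: revealed 11 new [(3,1) (3,3) (4,1) (4,2) (4,3) (5,1) (5,2) (5,3) (6,1) (6,2) (6,3)] -> total=13

Answer: 13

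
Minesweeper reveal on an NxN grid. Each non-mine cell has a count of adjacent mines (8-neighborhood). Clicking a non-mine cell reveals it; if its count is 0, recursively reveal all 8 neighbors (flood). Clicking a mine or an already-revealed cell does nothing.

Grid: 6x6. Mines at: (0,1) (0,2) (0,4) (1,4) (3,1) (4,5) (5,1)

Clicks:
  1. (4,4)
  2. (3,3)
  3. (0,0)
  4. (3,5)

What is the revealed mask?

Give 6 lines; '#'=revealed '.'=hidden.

Click 1 (4,4) count=1: revealed 1 new [(4,4)] -> total=1
Click 2 (3,3) count=0: revealed 11 new [(2,2) (2,3) (2,4) (3,2) (3,3) (3,4) (4,2) (4,3) (5,2) (5,3) (5,4)] -> total=12
Click 3 (0,0) count=1: revealed 1 new [(0,0)] -> total=13
Click 4 (3,5) count=1: revealed 1 new [(3,5)] -> total=14

Answer: #.....
......
..###.
..####
..###.
..###.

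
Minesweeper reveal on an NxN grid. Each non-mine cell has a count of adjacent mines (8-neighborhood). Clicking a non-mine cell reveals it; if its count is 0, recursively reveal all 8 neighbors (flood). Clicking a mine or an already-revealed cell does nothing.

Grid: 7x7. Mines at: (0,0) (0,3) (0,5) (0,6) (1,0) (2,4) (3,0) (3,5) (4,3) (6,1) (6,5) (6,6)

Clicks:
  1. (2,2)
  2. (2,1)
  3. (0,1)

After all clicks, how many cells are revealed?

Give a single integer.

Click 1 (2,2) count=0: revealed 9 new [(1,1) (1,2) (1,3) (2,1) (2,2) (2,3) (3,1) (3,2) (3,3)] -> total=9
Click 2 (2,1) count=2: revealed 0 new [(none)] -> total=9
Click 3 (0,1) count=2: revealed 1 new [(0,1)] -> total=10

Answer: 10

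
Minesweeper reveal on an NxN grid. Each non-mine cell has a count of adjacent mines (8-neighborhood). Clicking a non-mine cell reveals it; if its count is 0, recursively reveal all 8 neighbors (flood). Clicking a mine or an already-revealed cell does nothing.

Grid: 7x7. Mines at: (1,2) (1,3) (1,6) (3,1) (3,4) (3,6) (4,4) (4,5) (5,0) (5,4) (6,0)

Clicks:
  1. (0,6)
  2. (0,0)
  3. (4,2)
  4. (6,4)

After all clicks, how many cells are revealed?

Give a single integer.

Click 1 (0,6) count=1: revealed 1 new [(0,6)] -> total=1
Click 2 (0,0) count=0: revealed 6 new [(0,0) (0,1) (1,0) (1,1) (2,0) (2,1)] -> total=7
Click 3 (4,2) count=1: revealed 1 new [(4,2)] -> total=8
Click 4 (6,4) count=1: revealed 1 new [(6,4)] -> total=9

Answer: 9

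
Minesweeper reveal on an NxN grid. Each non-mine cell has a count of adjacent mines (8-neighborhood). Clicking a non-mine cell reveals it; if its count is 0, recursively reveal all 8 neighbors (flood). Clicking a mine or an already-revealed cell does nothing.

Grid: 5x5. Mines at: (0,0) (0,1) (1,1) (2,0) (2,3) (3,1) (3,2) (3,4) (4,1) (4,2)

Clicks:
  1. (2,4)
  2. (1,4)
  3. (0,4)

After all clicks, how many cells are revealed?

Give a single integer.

Answer: 7

Derivation:
Click 1 (2,4) count=2: revealed 1 new [(2,4)] -> total=1
Click 2 (1,4) count=1: revealed 1 new [(1,4)] -> total=2
Click 3 (0,4) count=0: revealed 5 new [(0,2) (0,3) (0,4) (1,2) (1,3)] -> total=7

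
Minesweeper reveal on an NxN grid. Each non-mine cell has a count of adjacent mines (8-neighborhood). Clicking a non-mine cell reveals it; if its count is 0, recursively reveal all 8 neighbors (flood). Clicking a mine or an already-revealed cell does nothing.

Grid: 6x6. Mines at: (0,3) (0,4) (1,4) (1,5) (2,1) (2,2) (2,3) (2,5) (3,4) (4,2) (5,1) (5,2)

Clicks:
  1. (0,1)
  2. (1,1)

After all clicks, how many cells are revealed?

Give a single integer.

Answer: 6

Derivation:
Click 1 (0,1) count=0: revealed 6 new [(0,0) (0,1) (0,2) (1,0) (1,1) (1,2)] -> total=6
Click 2 (1,1) count=2: revealed 0 new [(none)] -> total=6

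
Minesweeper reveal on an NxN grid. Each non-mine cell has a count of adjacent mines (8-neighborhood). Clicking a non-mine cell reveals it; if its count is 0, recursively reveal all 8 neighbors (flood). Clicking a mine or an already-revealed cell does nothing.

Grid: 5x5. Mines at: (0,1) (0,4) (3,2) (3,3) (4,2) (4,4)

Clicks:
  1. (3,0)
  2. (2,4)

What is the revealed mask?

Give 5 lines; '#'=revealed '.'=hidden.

Answer: .....
##...
##..#
##...
##...

Derivation:
Click 1 (3,0) count=0: revealed 8 new [(1,0) (1,1) (2,0) (2,1) (3,0) (3,1) (4,0) (4,1)] -> total=8
Click 2 (2,4) count=1: revealed 1 new [(2,4)] -> total=9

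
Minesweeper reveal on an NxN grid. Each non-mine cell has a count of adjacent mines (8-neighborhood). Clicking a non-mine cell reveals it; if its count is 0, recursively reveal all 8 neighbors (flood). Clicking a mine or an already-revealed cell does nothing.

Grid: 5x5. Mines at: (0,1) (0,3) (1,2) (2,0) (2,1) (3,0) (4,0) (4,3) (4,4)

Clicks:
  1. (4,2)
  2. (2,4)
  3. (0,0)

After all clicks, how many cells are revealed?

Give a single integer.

Answer: 8

Derivation:
Click 1 (4,2) count=1: revealed 1 new [(4,2)] -> total=1
Click 2 (2,4) count=0: revealed 6 new [(1,3) (1,4) (2,3) (2,4) (3,3) (3,4)] -> total=7
Click 3 (0,0) count=1: revealed 1 new [(0,0)] -> total=8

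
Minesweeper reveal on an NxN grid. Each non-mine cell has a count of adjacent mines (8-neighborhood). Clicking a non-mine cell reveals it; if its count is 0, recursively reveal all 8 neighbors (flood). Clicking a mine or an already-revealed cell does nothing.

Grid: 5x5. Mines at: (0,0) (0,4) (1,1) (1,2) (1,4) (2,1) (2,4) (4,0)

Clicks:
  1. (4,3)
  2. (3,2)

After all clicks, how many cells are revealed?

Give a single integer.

Click 1 (4,3) count=0: revealed 8 new [(3,1) (3,2) (3,3) (3,4) (4,1) (4,2) (4,3) (4,4)] -> total=8
Click 2 (3,2) count=1: revealed 0 new [(none)] -> total=8

Answer: 8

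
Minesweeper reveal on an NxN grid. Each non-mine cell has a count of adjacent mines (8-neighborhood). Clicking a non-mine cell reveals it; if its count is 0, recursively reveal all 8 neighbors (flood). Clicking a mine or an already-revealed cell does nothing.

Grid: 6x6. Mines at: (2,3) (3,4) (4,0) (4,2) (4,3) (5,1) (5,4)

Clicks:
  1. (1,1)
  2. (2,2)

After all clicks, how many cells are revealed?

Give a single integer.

Answer: 20

Derivation:
Click 1 (1,1) count=0: revealed 20 new [(0,0) (0,1) (0,2) (0,3) (0,4) (0,5) (1,0) (1,1) (1,2) (1,3) (1,4) (1,5) (2,0) (2,1) (2,2) (2,4) (2,5) (3,0) (3,1) (3,2)] -> total=20
Click 2 (2,2) count=1: revealed 0 new [(none)] -> total=20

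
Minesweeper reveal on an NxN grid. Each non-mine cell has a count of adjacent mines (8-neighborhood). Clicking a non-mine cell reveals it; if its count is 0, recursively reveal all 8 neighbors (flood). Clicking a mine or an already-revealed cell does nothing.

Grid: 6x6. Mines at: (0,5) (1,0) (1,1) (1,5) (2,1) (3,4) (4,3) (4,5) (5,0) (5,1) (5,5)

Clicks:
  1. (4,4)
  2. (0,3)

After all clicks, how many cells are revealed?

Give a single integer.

Click 1 (4,4) count=4: revealed 1 new [(4,4)] -> total=1
Click 2 (0,3) count=0: revealed 9 new [(0,2) (0,3) (0,4) (1,2) (1,3) (1,4) (2,2) (2,3) (2,4)] -> total=10

Answer: 10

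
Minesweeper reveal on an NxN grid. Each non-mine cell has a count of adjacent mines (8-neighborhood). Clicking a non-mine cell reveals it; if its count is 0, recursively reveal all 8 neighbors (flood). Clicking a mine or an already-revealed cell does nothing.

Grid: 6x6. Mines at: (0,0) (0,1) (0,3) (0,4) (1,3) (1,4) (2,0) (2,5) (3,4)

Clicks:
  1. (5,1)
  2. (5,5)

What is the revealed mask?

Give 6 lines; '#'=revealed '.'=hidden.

Click 1 (5,1) count=0: revealed 19 new [(2,1) (2,2) (2,3) (3,0) (3,1) (3,2) (3,3) (4,0) (4,1) (4,2) (4,3) (4,4) (4,5) (5,0) (5,1) (5,2) (5,3) (5,4) (5,5)] -> total=19
Click 2 (5,5) count=0: revealed 0 new [(none)] -> total=19

Answer: ......
......
.###..
####..
######
######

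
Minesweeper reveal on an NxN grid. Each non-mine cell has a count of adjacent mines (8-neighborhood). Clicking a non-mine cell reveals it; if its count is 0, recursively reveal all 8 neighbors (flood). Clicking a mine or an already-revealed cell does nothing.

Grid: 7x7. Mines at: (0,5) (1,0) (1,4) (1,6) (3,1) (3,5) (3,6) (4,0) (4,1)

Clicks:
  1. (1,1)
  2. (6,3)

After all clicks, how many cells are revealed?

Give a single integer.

Answer: 26

Derivation:
Click 1 (1,1) count=1: revealed 1 new [(1,1)] -> total=1
Click 2 (6,3) count=0: revealed 25 new [(2,2) (2,3) (2,4) (3,2) (3,3) (3,4) (4,2) (4,3) (4,4) (4,5) (4,6) (5,0) (5,1) (5,2) (5,3) (5,4) (5,5) (5,6) (6,0) (6,1) (6,2) (6,3) (6,4) (6,5) (6,6)] -> total=26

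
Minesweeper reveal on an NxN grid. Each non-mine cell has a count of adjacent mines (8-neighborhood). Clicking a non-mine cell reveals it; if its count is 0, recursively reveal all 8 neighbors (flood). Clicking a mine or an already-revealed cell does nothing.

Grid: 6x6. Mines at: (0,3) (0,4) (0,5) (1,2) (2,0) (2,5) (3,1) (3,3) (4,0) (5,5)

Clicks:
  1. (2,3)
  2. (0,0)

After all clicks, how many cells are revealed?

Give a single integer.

Answer: 5

Derivation:
Click 1 (2,3) count=2: revealed 1 new [(2,3)] -> total=1
Click 2 (0,0) count=0: revealed 4 new [(0,0) (0,1) (1,0) (1,1)] -> total=5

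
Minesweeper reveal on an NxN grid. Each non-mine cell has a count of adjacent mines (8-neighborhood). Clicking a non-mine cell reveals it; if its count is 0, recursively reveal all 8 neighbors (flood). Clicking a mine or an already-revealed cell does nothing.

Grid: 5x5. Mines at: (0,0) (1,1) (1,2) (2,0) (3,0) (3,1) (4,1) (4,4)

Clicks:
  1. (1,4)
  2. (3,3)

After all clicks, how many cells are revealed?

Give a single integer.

Answer: 8

Derivation:
Click 1 (1,4) count=0: revealed 8 new [(0,3) (0,4) (1,3) (1,4) (2,3) (2,4) (3,3) (3,4)] -> total=8
Click 2 (3,3) count=1: revealed 0 new [(none)] -> total=8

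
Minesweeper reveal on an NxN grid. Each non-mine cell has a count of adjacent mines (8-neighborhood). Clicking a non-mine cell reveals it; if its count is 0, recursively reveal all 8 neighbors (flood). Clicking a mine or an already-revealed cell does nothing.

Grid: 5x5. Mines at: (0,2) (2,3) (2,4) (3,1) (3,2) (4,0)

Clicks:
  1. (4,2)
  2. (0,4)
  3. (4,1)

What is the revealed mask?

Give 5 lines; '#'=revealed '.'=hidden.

Click 1 (4,2) count=2: revealed 1 new [(4,2)] -> total=1
Click 2 (0,4) count=0: revealed 4 new [(0,3) (0,4) (1,3) (1,4)] -> total=5
Click 3 (4,1) count=3: revealed 1 new [(4,1)] -> total=6

Answer: ...##
...##
.....
.....
.##..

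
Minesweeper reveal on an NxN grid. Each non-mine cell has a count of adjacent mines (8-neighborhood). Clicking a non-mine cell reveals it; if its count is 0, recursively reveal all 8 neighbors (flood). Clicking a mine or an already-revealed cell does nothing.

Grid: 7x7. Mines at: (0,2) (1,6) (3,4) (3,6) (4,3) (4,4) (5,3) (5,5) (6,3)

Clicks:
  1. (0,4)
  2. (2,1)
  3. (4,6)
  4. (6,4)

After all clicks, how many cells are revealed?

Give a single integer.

Click 1 (0,4) count=0: revealed 9 new [(0,3) (0,4) (0,5) (1,3) (1,4) (1,5) (2,3) (2,4) (2,5)] -> total=9
Click 2 (2,1) count=0: revealed 21 new [(0,0) (0,1) (1,0) (1,1) (1,2) (2,0) (2,1) (2,2) (3,0) (3,1) (3,2) (3,3) (4,0) (4,1) (4,2) (5,0) (5,1) (5,2) (6,0) (6,1) (6,2)] -> total=30
Click 3 (4,6) count=2: revealed 1 new [(4,6)] -> total=31
Click 4 (6,4) count=3: revealed 1 new [(6,4)] -> total=32

Answer: 32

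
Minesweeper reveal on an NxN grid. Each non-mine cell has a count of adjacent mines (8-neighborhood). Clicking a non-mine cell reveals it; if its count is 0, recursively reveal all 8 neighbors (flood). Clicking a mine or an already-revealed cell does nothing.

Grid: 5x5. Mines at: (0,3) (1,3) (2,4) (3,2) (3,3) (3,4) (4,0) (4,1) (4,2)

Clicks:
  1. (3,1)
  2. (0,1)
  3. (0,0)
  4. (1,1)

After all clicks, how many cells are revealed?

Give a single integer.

Answer: 11

Derivation:
Click 1 (3,1) count=4: revealed 1 new [(3,1)] -> total=1
Click 2 (0,1) count=0: revealed 10 new [(0,0) (0,1) (0,2) (1,0) (1,1) (1,2) (2,0) (2,1) (2,2) (3,0)] -> total=11
Click 3 (0,0) count=0: revealed 0 new [(none)] -> total=11
Click 4 (1,1) count=0: revealed 0 new [(none)] -> total=11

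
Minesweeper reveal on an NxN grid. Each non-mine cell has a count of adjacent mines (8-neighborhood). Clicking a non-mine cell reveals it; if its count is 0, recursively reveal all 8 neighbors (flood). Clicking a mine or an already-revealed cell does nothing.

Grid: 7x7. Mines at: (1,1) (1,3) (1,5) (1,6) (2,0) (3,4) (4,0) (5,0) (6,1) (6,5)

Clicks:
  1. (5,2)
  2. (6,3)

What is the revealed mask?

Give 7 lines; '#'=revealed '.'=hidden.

Answer: .......
.......
.###...
.###...
.####..
.####..
..###..

Derivation:
Click 1 (5,2) count=1: revealed 1 new [(5,2)] -> total=1
Click 2 (6,3) count=0: revealed 16 new [(2,1) (2,2) (2,3) (3,1) (3,2) (3,3) (4,1) (4,2) (4,3) (4,4) (5,1) (5,3) (5,4) (6,2) (6,3) (6,4)] -> total=17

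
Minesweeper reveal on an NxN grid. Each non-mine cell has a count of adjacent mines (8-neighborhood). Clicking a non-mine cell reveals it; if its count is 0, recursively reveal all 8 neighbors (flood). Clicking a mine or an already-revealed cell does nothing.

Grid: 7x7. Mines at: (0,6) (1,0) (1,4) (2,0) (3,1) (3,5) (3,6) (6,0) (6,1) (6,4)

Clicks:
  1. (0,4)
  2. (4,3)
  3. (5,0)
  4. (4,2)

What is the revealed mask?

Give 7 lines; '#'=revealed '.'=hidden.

Answer: ....#..
.......
..###..
..###..
..###..
#.###..
.......

Derivation:
Click 1 (0,4) count=1: revealed 1 new [(0,4)] -> total=1
Click 2 (4,3) count=0: revealed 12 new [(2,2) (2,3) (2,4) (3,2) (3,3) (3,4) (4,2) (4,3) (4,4) (5,2) (5,3) (5,4)] -> total=13
Click 3 (5,0) count=2: revealed 1 new [(5,0)] -> total=14
Click 4 (4,2) count=1: revealed 0 new [(none)] -> total=14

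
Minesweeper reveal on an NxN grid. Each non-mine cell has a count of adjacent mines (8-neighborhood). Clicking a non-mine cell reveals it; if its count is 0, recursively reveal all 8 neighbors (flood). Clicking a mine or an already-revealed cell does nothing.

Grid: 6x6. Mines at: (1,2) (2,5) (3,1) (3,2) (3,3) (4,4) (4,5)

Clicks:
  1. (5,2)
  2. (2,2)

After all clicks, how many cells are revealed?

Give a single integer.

Answer: 9

Derivation:
Click 1 (5,2) count=0: revealed 8 new [(4,0) (4,1) (4,2) (4,3) (5,0) (5,1) (5,2) (5,3)] -> total=8
Click 2 (2,2) count=4: revealed 1 new [(2,2)] -> total=9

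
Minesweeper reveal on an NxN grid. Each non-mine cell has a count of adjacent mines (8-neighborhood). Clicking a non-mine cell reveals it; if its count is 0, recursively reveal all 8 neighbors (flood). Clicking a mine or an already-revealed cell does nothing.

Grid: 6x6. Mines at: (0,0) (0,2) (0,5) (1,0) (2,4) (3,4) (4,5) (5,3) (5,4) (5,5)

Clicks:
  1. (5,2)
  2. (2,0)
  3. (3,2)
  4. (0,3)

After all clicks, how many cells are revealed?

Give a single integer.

Answer: 19

Derivation:
Click 1 (5,2) count=1: revealed 1 new [(5,2)] -> total=1
Click 2 (2,0) count=1: revealed 1 new [(2,0)] -> total=2
Click 3 (3,2) count=0: revealed 16 new [(1,1) (1,2) (1,3) (2,1) (2,2) (2,3) (3,0) (3,1) (3,2) (3,3) (4,0) (4,1) (4,2) (4,3) (5,0) (5,1)] -> total=18
Click 4 (0,3) count=1: revealed 1 new [(0,3)] -> total=19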